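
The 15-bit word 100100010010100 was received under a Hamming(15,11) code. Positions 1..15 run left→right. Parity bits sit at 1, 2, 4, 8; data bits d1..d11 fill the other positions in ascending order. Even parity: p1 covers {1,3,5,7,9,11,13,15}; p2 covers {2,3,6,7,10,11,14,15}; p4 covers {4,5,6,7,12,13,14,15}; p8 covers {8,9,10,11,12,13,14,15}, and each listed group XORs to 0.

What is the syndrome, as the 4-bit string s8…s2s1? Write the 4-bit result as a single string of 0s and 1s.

1011

s1 (pos 1,3,5,7,9,11,13,15): 1⊕0⊕0⊕0⊕0⊕1⊕1⊕0 = 1
s2 (pos 2,3,6,7,10,11,14,15): 0⊕0⊕0⊕0⊕0⊕1⊕0⊕0 = 1
s4 (pos 4,5,6,7,12,13,14,15): 1⊕0⊕0⊕0⊕0⊕1⊕0⊕0 = 0
s8 (pos 8,9,10,11,12,13,14,15): 1⊕0⊕0⊕1⊕0⊕1⊕0⊕0 = 1
Syndrome s8…s1 = 1011 → error at position 11.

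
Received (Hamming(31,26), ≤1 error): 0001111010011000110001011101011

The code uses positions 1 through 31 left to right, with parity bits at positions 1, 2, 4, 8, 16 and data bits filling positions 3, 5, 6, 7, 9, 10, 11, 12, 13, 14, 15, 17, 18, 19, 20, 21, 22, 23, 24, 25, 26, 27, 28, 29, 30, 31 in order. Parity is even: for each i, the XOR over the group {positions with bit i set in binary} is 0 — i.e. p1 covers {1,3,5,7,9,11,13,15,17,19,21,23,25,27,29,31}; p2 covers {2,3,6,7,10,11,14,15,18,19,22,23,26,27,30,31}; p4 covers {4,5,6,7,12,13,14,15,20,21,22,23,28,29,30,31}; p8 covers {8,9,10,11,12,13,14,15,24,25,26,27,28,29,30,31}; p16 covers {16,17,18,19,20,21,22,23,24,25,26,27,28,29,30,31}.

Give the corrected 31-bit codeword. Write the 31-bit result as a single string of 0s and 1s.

s1 (pos 1,3,5,7,9,11,13,15,17,19,21,23,25,27,29,31): 0⊕0⊕1⊕1⊕1⊕0⊕1⊕0⊕1⊕0⊕0⊕0⊕1⊕0⊕0⊕1 = 1
s2 (pos 2,3,6,7,10,11,14,15,18,19,22,23,26,27,30,31): 0⊕0⊕1⊕1⊕0⊕0⊕0⊕0⊕1⊕0⊕1⊕0⊕1⊕0⊕1⊕1 = 1
s4 (pos 4,5,6,7,12,13,14,15,20,21,22,23,28,29,30,31): 1⊕1⊕1⊕1⊕1⊕1⊕0⊕0⊕0⊕0⊕1⊕0⊕1⊕0⊕1⊕1 = 0
s8 (pos 8,9,10,11,12,13,14,15,24,25,26,27,28,29,30,31): 0⊕1⊕0⊕0⊕1⊕1⊕0⊕0⊕1⊕1⊕1⊕0⊕1⊕0⊕1⊕1 = 1
s16 (pos 16,17,18,19,20,21,22,23,24,25,26,27,28,29,30,31): 0⊕1⊕1⊕0⊕0⊕0⊕1⊕0⊕1⊕1⊕1⊕0⊕1⊕0⊕1⊕1 = 1
Syndrome s16…s1 = 11011 → error at position 27.
Flip position 27: 0001111010011000110001011101011 → 0001111010011000110001011111011

0001111010011000110001011111011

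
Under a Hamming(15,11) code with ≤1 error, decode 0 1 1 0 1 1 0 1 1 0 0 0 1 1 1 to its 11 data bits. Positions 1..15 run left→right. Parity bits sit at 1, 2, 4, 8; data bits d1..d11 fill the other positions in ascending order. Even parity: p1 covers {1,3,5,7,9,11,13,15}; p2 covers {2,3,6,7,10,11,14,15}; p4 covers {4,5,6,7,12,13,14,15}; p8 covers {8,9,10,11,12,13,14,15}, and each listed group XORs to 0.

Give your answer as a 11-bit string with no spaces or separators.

s1 (pos 1,3,5,7,9,11,13,15): 0⊕1⊕1⊕0⊕1⊕0⊕1⊕1 = 1
s2 (pos 2,3,6,7,10,11,14,15): 1⊕1⊕1⊕0⊕0⊕0⊕1⊕1 = 1
s4 (pos 4,5,6,7,12,13,14,15): 0⊕1⊕1⊕0⊕0⊕1⊕1⊕1 = 1
s8 (pos 8,9,10,11,12,13,14,15): 1⊕1⊕0⊕0⊕0⊕1⊕1⊕1 = 1
Syndrome s8…s1 = 1111 → error at position 15.
Flip position 15: 011011011000111 → 011011011000110
Read data bits from positions 3,5,6,7,9,10,11,12,13,14,15: 11101000110

11101000110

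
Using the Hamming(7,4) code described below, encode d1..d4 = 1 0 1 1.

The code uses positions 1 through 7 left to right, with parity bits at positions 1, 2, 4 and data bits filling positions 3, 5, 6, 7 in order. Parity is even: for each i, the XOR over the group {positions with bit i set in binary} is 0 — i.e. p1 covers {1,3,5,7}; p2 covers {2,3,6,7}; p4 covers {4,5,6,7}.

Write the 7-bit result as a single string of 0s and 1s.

0110011

Place data at non-parity positions: p1 p2 1 p4 0 1 1
p1 (pos 1,3,5,7): XOR of data positions = 1⊕0⊕1 = 0
p2 (pos 2,3,6,7): XOR of data positions = 1⊕1⊕1 = 1
p4 (pos 4,5,6,7): XOR of data positions = 0⊕1⊕1 = 0
Codeword: 0110011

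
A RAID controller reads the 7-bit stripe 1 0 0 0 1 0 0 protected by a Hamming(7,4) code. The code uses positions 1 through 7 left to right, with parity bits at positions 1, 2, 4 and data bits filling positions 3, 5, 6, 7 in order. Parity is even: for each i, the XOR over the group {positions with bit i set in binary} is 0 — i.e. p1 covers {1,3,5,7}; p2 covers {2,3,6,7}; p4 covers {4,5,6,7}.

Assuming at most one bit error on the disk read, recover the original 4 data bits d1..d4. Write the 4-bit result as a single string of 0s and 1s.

s1 (pos 1,3,5,7): 1⊕0⊕1⊕0 = 0
s2 (pos 2,3,6,7): 0⊕0⊕0⊕0 = 0
s4 (pos 4,5,6,7): 0⊕1⊕0⊕0 = 1
Syndrome s4…s1 = 100 → error at position 4.
Flip position 4: 1000100 → 1001100
Read data bits from positions 3,5,6,7: 0100

0100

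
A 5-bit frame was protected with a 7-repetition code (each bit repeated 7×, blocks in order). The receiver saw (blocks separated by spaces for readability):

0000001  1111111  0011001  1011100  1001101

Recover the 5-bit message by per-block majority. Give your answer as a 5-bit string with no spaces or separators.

01011

Block 1 (0000001): 1 one → 0
Block 2 (1111111): 7 ones → 1
Block 3 (0011001): 3 ones → 0
Block 4 (1011100): 4 ones → 1
Block 5 (1001101): 4 ones → 1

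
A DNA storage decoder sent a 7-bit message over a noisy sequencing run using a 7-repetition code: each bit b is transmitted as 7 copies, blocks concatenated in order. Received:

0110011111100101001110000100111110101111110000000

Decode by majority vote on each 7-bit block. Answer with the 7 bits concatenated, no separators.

Block 1 (0110011): 4 ones → 1
Block 2 (1111001): 5 ones → 1
Block 3 (0100111): 4 ones → 1
Block 4 (0000100): 1 one → 0
Block 5 (1111101): 6 ones → 1
Block 6 (0111111): 6 ones → 1
Block 7 (0000000): 0 ones → 0

1110110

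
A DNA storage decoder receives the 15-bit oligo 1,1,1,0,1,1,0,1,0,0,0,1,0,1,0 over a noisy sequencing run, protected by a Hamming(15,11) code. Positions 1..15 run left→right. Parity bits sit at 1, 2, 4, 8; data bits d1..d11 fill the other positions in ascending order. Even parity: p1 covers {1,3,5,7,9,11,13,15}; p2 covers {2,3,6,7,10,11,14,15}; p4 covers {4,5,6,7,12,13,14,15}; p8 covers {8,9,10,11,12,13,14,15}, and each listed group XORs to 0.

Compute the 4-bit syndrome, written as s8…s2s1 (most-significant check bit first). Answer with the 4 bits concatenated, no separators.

1001

s1 (pos 1,3,5,7,9,11,13,15): 1⊕1⊕1⊕0⊕0⊕0⊕0⊕0 = 1
s2 (pos 2,3,6,7,10,11,14,15): 1⊕1⊕1⊕0⊕0⊕0⊕1⊕0 = 0
s4 (pos 4,5,6,7,12,13,14,15): 0⊕1⊕1⊕0⊕1⊕0⊕1⊕0 = 0
s8 (pos 8,9,10,11,12,13,14,15): 1⊕0⊕0⊕0⊕1⊕0⊕1⊕0 = 1
Syndrome s8…s1 = 1001 → error at position 9.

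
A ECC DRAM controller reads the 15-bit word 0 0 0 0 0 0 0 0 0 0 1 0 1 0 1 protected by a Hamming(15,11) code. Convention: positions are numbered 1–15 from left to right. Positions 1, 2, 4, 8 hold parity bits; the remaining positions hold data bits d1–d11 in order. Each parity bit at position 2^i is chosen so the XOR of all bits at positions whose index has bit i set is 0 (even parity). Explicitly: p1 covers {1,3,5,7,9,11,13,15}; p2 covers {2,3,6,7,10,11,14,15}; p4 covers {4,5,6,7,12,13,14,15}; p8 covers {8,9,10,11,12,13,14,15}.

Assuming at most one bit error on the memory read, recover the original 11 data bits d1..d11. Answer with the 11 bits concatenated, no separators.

00001010101

s1 (pos 1,3,5,7,9,11,13,15): 0⊕0⊕0⊕0⊕0⊕1⊕1⊕1 = 1
s2 (pos 2,3,6,7,10,11,14,15): 0⊕0⊕0⊕0⊕0⊕1⊕0⊕1 = 0
s4 (pos 4,5,6,7,12,13,14,15): 0⊕0⊕0⊕0⊕0⊕1⊕0⊕1 = 0
s8 (pos 8,9,10,11,12,13,14,15): 0⊕0⊕0⊕1⊕0⊕1⊕0⊕1 = 1
Syndrome s8…s1 = 1001 → error at position 9.
Flip position 9: 000000000010101 → 000000001010101
Read data bits from positions 3,5,6,7,9,10,11,12,13,14,15: 00001010101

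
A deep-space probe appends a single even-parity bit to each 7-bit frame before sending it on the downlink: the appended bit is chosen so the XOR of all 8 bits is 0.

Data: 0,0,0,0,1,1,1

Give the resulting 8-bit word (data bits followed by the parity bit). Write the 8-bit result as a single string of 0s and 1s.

XOR of the 7 data bits: 0⊕0⊕0⊕0⊕1⊕1⊕1 = 1
Parity bit = 1 (so all 8 bits XOR to 0).

00001111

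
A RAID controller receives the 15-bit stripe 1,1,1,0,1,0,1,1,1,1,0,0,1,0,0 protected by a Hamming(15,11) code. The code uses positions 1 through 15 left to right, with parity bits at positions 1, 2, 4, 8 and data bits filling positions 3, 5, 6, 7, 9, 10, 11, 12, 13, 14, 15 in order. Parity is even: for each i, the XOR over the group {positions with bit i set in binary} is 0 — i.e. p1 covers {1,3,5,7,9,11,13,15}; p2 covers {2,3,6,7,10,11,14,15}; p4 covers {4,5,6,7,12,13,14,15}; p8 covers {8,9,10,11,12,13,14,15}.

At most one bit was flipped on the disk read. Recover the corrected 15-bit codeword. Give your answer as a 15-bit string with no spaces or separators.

111110111100100

s1 (pos 1,3,5,7,9,11,13,15): 1⊕1⊕1⊕1⊕1⊕0⊕1⊕0 = 0
s2 (pos 2,3,6,7,10,11,14,15): 1⊕1⊕0⊕1⊕1⊕0⊕0⊕0 = 0
s4 (pos 4,5,6,7,12,13,14,15): 0⊕1⊕0⊕1⊕0⊕1⊕0⊕0 = 1
s8 (pos 8,9,10,11,12,13,14,15): 1⊕1⊕1⊕0⊕0⊕1⊕0⊕0 = 0
Syndrome s8…s1 = 0100 → error at position 4.
Flip position 4: 111010111100100 → 111110111100100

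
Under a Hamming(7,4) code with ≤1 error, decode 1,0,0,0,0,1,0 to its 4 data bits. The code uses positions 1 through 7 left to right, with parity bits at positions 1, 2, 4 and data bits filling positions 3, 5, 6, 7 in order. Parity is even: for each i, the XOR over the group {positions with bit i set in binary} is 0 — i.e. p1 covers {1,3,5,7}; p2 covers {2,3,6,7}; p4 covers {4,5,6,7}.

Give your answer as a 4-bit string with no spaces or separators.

0011

s1 (pos 1,3,5,7): 1⊕0⊕0⊕0 = 1
s2 (pos 2,3,6,7): 0⊕0⊕1⊕0 = 1
s4 (pos 4,5,6,7): 0⊕0⊕1⊕0 = 1
Syndrome s4…s1 = 111 → error at position 7.
Flip position 7: 1000010 → 1000011
Read data bits from positions 3,5,6,7: 0011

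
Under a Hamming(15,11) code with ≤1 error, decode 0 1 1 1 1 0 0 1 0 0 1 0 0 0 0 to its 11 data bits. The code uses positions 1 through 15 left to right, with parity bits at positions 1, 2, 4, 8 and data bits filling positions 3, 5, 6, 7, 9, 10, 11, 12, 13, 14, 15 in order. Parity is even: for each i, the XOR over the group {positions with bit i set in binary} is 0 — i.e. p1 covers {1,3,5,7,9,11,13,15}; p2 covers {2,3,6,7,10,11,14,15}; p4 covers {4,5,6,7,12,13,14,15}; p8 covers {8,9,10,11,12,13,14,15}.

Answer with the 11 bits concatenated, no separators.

01000010000

s1 (pos 1,3,5,7,9,11,13,15): 0⊕1⊕1⊕0⊕0⊕1⊕0⊕0 = 1
s2 (pos 2,3,6,7,10,11,14,15): 1⊕1⊕0⊕0⊕0⊕1⊕0⊕0 = 1
s4 (pos 4,5,6,7,12,13,14,15): 1⊕1⊕0⊕0⊕0⊕0⊕0⊕0 = 0
s8 (pos 8,9,10,11,12,13,14,15): 1⊕0⊕0⊕1⊕0⊕0⊕0⊕0 = 0
Syndrome s8…s1 = 0011 → error at position 3.
Flip position 3: 011110010010000 → 010110010010000
Read data bits from positions 3,5,6,7,9,10,11,12,13,14,15: 01000010000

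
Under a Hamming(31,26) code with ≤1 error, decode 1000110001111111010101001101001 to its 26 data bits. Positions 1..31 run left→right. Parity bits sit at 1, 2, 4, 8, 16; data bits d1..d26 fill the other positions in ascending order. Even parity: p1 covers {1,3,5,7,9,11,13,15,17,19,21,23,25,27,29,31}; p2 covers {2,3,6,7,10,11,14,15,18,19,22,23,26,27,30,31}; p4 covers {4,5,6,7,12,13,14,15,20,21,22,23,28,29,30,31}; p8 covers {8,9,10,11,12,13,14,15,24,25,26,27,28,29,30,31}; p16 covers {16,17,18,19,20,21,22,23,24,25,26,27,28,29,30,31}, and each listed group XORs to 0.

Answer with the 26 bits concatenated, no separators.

11100111111010101001101001

s1 (pos 1,3,5,7,9,11,13,15,17,19,21,23,25,27,29,31): 1⊕0⊕1⊕0⊕0⊕1⊕1⊕1⊕0⊕0⊕0⊕0⊕1⊕0⊕0⊕1 = 1
s2 (pos 2,3,6,7,10,11,14,15,18,19,22,23,26,27,30,31): 0⊕0⊕1⊕0⊕1⊕1⊕1⊕1⊕1⊕0⊕1⊕0⊕1⊕0⊕0⊕1 = 1
s4 (pos 4,5,6,7,12,13,14,15,20,21,22,23,28,29,30,31): 0⊕1⊕1⊕0⊕1⊕1⊕1⊕1⊕1⊕0⊕1⊕0⊕1⊕0⊕0⊕1 = 0
s8 (pos 8,9,10,11,12,13,14,15,24,25,26,27,28,29,30,31): 0⊕0⊕1⊕1⊕1⊕1⊕1⊕1⊕0⊕1⊕1⊕0⊕1⊕0⊕0⊕1 = 0
s16 (pos 16,17,18,19,20,21,22,23,24,25,26,27,28,29,30,31): 1⊕0⊕1⊕0⊕1⊕0⊕1⊕0⊕0⊕1⊕1⊕0⊕1⊕0⊕0⊕1 = 0
Syndrome s16…s1 = 00011 → error at position 3.
Flip position 3: 1000110001111111010101001101001 → 1010110001111111010101001101001
Read data bits from positions 3,5,6,7,9,10,11,12,13,14,15,17,18,19,20,21,22,23,24,25,26,27,28,29,30,31: 11100111111010101001101001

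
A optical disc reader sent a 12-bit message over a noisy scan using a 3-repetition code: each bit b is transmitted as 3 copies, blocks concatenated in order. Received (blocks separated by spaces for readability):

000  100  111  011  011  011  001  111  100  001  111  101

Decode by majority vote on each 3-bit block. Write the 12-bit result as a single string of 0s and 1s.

001111010011

Block 1 (000): 0 ones → 0
Block 2 (100): 1 one → 0
Block 3 (111): 3 ones → 1
Block 4 (011): 2 ones → 1
Block 5 (011): 2 ones → 1
Block 6 (011): 2 ones → 1
Block 7 (001): 1 one → 0
Block 8 (111): 3 ones → 1
Block 9 (100): 1 one → 0
Block 10 (001): 1 one → 0
Block 11 (111): 3 ones → 1
Block 12 (101): 2 ones → 1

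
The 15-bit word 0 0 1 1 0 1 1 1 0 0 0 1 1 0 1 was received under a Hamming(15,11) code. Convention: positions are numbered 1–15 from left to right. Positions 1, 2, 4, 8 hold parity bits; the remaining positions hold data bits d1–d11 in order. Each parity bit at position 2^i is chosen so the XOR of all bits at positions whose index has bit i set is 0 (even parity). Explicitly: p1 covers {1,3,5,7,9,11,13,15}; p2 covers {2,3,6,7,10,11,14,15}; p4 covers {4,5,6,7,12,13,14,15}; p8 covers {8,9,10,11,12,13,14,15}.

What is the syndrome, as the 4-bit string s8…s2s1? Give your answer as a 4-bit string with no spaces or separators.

s1 (pos 1,3,5,7,9,11,13,15): 0⊕1⊕0⊕1⊕0⊕0⊕1⊕1 = 0
s2 (pos 2,3,6,7,10,11,14,15): 0⊕1⊕1⊕1⊕0⊕0⊕0⊕1 = 0
s4 (pos 4,5,6,7,12,13,14,15): 1⊕0⊕1⊕1⊕1⊕1⊕0⊕1 = 0
s8 (pos 8,9,10,11,12,13,14,15): 1⊕0⊕0⊕0⊕1⊕1⊕0⊕1 = 0
Syndrome s8…s1 = 0000 → no error.

0000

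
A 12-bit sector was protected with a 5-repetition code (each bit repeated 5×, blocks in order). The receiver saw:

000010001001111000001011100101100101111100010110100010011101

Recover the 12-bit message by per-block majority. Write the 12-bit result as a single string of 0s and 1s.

Block 1 (00001): 1 one → 0
Block 2 (00010): 1 one → 0
Block 3 (01111): 4 ones → 1
Block 4 (00000): 0 ones → 0
Block 5 (10111): 4 ones → 1
Block 6 (00101): 2 ones → 0
Block 7 (10010): 2 ones → 0
Block 8 (11111): 5 ones → 1
Block 9 (00010): 1 one → 0
Block 10 (11010): 3 ones → 1
Block 11 (00100): 1 one → 0
Block 12 (11101): 4 ones → 1

001010010101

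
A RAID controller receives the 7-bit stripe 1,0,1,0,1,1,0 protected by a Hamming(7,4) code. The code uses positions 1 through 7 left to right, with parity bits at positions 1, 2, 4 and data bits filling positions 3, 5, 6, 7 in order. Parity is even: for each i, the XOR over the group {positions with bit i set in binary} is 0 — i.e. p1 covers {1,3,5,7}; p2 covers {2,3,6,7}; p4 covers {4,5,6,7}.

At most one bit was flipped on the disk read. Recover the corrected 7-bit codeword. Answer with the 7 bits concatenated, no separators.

s1 (pos 1,3,5,7): 1⊕1⊕1⊕0 = 1
s2 (pos 2,3,6,7): 0⊕1⊕1⊕0 = 0
s4 (pos 4,5,6,7): 0⊕1⊕1⊕0 = 0
Syndrome s4…s1 = 001 → error at position 1.
Flip position 1: 1010110 → 0010110

0010110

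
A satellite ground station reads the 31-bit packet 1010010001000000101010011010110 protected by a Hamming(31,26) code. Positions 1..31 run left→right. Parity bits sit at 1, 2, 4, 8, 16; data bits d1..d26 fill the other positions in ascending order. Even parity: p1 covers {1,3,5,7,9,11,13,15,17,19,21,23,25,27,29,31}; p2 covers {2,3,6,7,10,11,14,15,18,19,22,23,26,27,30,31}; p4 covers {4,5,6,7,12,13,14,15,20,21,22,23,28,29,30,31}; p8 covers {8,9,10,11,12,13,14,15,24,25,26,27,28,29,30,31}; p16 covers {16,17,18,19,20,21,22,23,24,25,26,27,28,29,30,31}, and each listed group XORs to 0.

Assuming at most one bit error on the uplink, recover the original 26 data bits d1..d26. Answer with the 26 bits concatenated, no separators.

10100100000101010011010110

s1 (pos 1,3,5,7,9,11,13,15,17,19,21,23,25,27,29,31): 1⊕1⊕0⊕0⊕0⊕0⊕0⊕0⊕1⊕1⊕1⊕0⊕1⊕1⊕1⊕0 = 0
s2 (pos 2,3,6,7,10,11,14,15,18,19,22,23,26,27,30,31): 0⊕1⊕1⊕0⊕1⊕0⊕0⊕0⊕0⊕1⊕0⊕0⊕0⊕1⊕1⊕0 = 0
s4 (pos 4,5,6,7,12,13,14,15,20,21,22,23,28,29,30,31): 0⊕0⊕1⊕0⊕0⊕0⊕0⊕0⊕0⊕1⊕0⊕0⊕0⊕1⊕1⊕0 = 0
s8 (pos 8,9,10,11,12,13,14,15,24,25,26,27,28,29,30,31): 0⊕0⊕1⊕0⊕0⊕0⊕0⊕0⊕1⊕1⊕0⊕1⊕0⊕1⊕1⊕0 = 0
s16 (pos 16,17,18,19,20,21,22,23,24,25,26,27,28,29,30,31): 0⊕1⊕0⊕1⊕0⊕1⊕0⊕0⊕1⊕1⊕0⊕1⊕0⊕1⊕1⊕0 = 0
Syndrome s16…s1 = 00000 → no error.
Read data bits from positions 3,5,6,7,9,10,11,12,13,14,15,17,18,19,20,21,22,23,24,25,26,27,28,29,30,31: 10100100000101010011010110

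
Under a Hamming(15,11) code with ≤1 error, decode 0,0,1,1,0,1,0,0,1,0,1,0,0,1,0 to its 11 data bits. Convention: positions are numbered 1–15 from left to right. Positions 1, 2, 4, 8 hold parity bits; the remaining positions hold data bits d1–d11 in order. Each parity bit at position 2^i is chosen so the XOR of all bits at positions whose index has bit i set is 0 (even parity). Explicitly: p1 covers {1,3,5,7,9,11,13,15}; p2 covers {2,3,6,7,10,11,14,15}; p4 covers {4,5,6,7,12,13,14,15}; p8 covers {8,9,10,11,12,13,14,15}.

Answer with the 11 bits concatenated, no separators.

10101010110

s1 (pos 1,3,5,7,9,11,13,15): 0⊕1⊕0⊕0⊕1⊕1⊕0⊕0 = 1
s2 (pos 2,3,6,7,10,11,14,15): 0⊕1⊕1⊕0⊕0⊕1⊕1⊕0 = 0
s4 (pos 4,5,6,7,12,13,14,15): 1⊕0⊕1⊕0⊕0⊕0⊕1⊕0 = 1
s8 (pos 8,9,10,11,12,13,14,15): 0⊕1⊕0⊕1⊕0⊕0⊕1⊕0 = 1
Syndrome s8…s1 = 1101 → error at position 13.
Flip position 13: 001101001010010 → 001101001010110
Read data bits from positions 3,5,6,7,9,10,11,12,13,14,15: 10101010110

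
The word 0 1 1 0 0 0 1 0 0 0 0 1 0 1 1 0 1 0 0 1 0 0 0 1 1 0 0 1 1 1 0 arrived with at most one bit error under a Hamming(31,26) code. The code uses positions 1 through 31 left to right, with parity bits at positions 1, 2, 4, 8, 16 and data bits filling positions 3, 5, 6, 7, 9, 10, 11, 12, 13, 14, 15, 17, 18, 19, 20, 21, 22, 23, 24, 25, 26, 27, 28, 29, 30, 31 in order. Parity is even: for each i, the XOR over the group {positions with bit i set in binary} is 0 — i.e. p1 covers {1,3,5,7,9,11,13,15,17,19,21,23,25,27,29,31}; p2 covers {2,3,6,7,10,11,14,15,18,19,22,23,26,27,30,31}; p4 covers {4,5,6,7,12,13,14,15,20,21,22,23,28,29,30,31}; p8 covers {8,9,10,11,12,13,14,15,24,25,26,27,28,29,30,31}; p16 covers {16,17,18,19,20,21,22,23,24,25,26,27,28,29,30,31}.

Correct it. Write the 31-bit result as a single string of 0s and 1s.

0110001000010111100100011001110

s1 (pos 1,3,5,7,9,11,13,15,17,19,21,23,25,27,29,31): 0⊕1⊕0⊕1⊕0⊕0⊕0⊕1⊕1⊕0⊕0⊕0⊕1⊕0⊕1⊕0 = 0
s2 (pos 2,3,6,7,10,11,14,15,18,19,22,23,26,27,30,31): 1⊕1⊕0⊕1⊕0⊕0⊕1⊕1⊕0⊕0⊕0⊕0⊕0⊕0⊕1⊕0 = 0
s4 (pos 4,5,6,7,12,13,14,15,20,21,22,23,28,29,30,31): 0⊕0⊕0⊕1⊕1⊕0⊕1⊕1⊕1⊕0⊕0⊕0⊕1⊕1⊕1⊕0 = 0
s8 (pos 8,9,10,11,12,13,14,15,24,25,26,27,28,29,30,31): 0⊕0⊕0⊕0⊕1⊕0⊕1⊕1⊕1⊕1⊕0⊕0⊕1⊕1⊕1⊕0 = 0
s16 (pos 16,17,18,19,20,21,22,23,24,25,26,27,28,29,30,31): 0⊕1⊕0⊕0⊕1⊕0⊕0⊕0⊕1⊕1⊕0⊕0⊕1⊕1⊕1⊕0 = 1
Syndrome s16…s1 = 10000 → error at position 16.
Flip position 16: 0110001000010110100100011001110 → 0110001000010111100100011001110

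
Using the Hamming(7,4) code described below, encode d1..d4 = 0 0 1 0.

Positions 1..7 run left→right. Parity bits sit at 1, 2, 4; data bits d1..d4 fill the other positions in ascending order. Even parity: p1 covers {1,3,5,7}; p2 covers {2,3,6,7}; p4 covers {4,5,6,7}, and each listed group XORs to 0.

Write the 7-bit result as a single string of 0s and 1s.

Place data at non-parity positions: p1 p2 0 p4 0 1 0
p1 (pos 1,3,5,7): XOR of data positions = 0⊕0⊕0 = 0
p2 (pos 2,3,6,7): XOR of data positions = 0⊕1⊕0 = 1
p4 (pos 4,5,6,7): XOR of data positions = 0⊕1⊕0 = 1
Codeword: 0101010

0101010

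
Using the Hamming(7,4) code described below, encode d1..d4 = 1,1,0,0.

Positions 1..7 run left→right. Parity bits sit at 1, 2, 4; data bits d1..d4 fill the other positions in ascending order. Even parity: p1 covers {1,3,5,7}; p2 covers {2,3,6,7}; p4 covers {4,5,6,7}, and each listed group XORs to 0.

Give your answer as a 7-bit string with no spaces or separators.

0111100

Place data at non-parity positions: p1 p2 1 p4 1 0 0
p1 (pos 1,3,5,7): XOR of data positions = 1⊕1⊕0 = 0
p2 (pos 2,3,6,7): XOR of data positions = 1⊕0⊕0 = 1
p4 (pos 4,5,6,7): XOR of data positions = 1⊕0⊕0 = 1
Codeword: 0111100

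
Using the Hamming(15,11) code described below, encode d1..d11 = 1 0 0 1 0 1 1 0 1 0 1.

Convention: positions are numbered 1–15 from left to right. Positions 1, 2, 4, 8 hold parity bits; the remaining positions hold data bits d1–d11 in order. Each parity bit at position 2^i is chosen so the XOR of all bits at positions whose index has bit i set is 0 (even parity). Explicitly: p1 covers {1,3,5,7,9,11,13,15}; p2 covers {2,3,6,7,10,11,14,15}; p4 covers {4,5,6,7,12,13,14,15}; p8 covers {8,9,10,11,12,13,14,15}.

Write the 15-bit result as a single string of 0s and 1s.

Place data at non-parity positions: p1 p2 1 p4 0 0 1 p8 0 1 1 0 1 0 1
p1 (pos 1,3,5,7,9,11,13,15): XOR of data positions = 1⊕0⊕1⊕0⊕1⊕1⊕1 = 1
p2 (pos 2,3,6,7,10,11,14,15): XOR of data positions = 1⊕0⊕1⊕1⊕1⊕0⊕1 = 1
p4 (pos 4,5,6,7,12,13,14,15): XOR of data positions = 0⊕0⊕1⊕0⊕1⊕0⊕1 = 1
p8 (pos 8,9,10,11,12,13,14,15): XOR of data positions = 0⊕1⊕1⊕0⊕1⊕0⊕1 = 0
Codeword: 111100100110101

111100100110101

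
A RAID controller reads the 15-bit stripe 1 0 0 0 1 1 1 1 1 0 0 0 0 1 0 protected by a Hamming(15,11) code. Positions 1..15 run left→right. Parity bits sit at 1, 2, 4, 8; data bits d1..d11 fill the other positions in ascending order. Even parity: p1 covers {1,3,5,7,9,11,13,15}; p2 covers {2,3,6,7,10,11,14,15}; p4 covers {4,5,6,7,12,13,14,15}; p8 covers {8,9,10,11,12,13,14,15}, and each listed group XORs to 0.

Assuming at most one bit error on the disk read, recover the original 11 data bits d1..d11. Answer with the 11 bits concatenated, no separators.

s1 (pos 1,3,5,7,9,11,13,15): 1⊕0⊕1⊕1⊕1⊕0⊕0⊕0 = 0
s2 (pos 2,3,6,7,10,11,14,15): 0⊕0⊕1⊕1⊕0⊕0⊕1⊕0 = 1
s4 (pos 4,5,6,7,12,13,14,15): 0⊕1⊕1⊕1⊕0⊕0⊕1⊕0 = 0
s8 (pos 8,9,10,11,12,13,14,15): 1⊕1⊕0⊕0⊕0⊕0⊕1⊕0 = 1
Syndrome s8…s1 = 1010 → error at position 10.
Flip position 10: 100011111000010 → 100011111100010
Read data bits from positions 3,5,6,7,9,10,11,12,13,14,15: 01111100010

01111100010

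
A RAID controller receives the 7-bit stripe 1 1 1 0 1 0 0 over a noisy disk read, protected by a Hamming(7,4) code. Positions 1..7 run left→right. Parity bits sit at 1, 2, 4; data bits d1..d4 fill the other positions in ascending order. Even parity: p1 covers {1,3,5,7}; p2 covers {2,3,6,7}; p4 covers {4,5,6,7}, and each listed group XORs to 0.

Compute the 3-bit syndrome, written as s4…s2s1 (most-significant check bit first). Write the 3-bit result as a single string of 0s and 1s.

101

s1 (pos 1,3,5,7): 1⊕1⊕1⊕0 = 1
s2 (pos 2,3,6,7): 1⊕1⊕0⊕0 = 0
s4 (pos 4,5,6,7): 0⊕1⊕0⊕0 = 1
Syndrome s4…s1 = 101 → error at position 5.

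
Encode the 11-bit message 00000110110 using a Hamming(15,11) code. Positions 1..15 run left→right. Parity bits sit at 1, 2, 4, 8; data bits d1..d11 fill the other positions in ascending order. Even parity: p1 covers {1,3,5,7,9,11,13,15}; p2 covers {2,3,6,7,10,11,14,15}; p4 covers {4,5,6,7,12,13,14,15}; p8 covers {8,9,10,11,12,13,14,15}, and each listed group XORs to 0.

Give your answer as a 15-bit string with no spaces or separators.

010000000110110

Place data at non-parity positions: p1 p2 0 p4 0 0 0 p8 0 1 1 0 1 1 0
p1 (pos 1,3,5,7,9,11,13,15): XOR of data positions = 0⊕0⊕0⊕0⊕1⊕1⊕0 = 0
p2 (pos 2,3,6,7,10,11,14,15): XOR of data positions = 0⊕0⊕0⊕1⊕1⊕1⊕0 = 1
p4 (pos 4,5,6,7,12,13,14,15): XOR of data positions = 0⊕0⊕0⊕0⊕1⊕1⊕0 = 0
p8 (pos 8,9,10,11,12,13,14,15): XOR of data positions = 0⊕1⊕1⊕0⊕1⊕1⊕0 = 0
Codeword: 010000000110110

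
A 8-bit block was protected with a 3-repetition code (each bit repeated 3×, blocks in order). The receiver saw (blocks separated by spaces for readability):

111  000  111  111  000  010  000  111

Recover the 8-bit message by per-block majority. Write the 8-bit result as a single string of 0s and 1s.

Block 1 (111): 3 ones → 1
Block 2 (000): 0 ones → 0
Block 3 (111): 3 ones → 1
Block 4 (111): 3 ones → 1
Block 5 (000): 0 ones → 0
Block 6 (010): 1 one → 0
Block 7 (000): 0 ones → 0
Block 8 (111): 3 ones → 1

10110001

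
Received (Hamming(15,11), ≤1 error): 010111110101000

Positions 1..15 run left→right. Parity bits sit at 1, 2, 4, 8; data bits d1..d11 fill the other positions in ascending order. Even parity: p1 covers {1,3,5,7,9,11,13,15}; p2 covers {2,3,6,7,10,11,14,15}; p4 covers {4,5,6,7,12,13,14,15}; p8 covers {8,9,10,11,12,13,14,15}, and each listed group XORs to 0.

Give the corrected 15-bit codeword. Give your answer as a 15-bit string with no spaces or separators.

010111110100000

s1 (pos 1,3,5,7,9,11,13,15): 0⊕0⊕1⊕1⊕0⊕0⊕0⊕0 = 0
s2 (pos 2,3,6,7,10,11,14,15): 1⊕0⊕1⊕1⊕1⊕0⊕0⊕0 = 0
s4 (pos 4,5,6,7,12,13,14,15): 1⊕1⊕1⊕1⊕1⊕0⊕0⊕0 = 1
s8 (pos 8,9,10,11,12,13,14,15): 1⊕0⊕1⊕0⊕1⊕0⊕0⊕0 = 1
Syndrome s8…s1 = 1100 → error at position 12.
Flip position 12: 010111110101000 → 010111110100000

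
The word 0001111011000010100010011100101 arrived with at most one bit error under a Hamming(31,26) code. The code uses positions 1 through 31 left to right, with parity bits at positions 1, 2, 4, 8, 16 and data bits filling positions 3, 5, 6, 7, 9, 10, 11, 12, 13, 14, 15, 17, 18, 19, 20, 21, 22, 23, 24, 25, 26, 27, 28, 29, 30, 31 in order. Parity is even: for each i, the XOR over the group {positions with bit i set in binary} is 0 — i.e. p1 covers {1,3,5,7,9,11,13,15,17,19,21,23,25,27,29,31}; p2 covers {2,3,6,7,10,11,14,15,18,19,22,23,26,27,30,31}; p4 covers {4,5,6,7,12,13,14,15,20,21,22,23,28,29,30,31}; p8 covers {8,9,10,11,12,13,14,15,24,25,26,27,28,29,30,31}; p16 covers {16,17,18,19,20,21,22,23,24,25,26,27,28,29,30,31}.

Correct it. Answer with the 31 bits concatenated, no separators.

0001111011000010000010011100101

s1 (pos 1,3,5,7,9,11,13,15,17,19,21,23,25,27,29,31): 0⊕0⊕1⊕1⊕1⊕0⊕0⊕1⊕1⊕0⊕1⊕0⊕1⊕0⊕1⊕1 = 1
s2 (pos 2,3,6,7,10,11,14,15,18,19,22,23,26,27,30,31): 0⊕0⊕1⊕1⊕1⊕0⊕0⊕1⊕0⊕0⊕0⊕0⊕1⊕0⊕0⊕1 = 0
s4 (pos 4,5,6,7,12,13,14,15,20,21,22,23,28,29,30,31): 1⊕1⊕1⊕1⊕0⊕0⊕0⊕1⊕0⊕1⊕0⊕0⊕0⊕1⊕0⊕1 = 0
s8 (pos 8,9,10,11,12,13,14,15,24,25,26,27,28,29,30,31): 0⊕1⊕1⊕0⊕0⊕0⊕0⊕1⊕1⊕1⊕1⊕0⊕0⊕1⊕0⊕1 = 0
s16 (pos 16,17,18,19,20,21,22,23,24,25,26,27,28,29,30,31): 0⊕1⊕0⊕0⊕0⊕1⊕0⊕0⊕1⊕1⊕1⊕0⊕0⊕1⊕0⊕1 = 1
Syndrome s16…s1 = 10001 → error at position 17.
Flip position 17: 0001111011000010100010011100101 → 0001111011000010000010011100101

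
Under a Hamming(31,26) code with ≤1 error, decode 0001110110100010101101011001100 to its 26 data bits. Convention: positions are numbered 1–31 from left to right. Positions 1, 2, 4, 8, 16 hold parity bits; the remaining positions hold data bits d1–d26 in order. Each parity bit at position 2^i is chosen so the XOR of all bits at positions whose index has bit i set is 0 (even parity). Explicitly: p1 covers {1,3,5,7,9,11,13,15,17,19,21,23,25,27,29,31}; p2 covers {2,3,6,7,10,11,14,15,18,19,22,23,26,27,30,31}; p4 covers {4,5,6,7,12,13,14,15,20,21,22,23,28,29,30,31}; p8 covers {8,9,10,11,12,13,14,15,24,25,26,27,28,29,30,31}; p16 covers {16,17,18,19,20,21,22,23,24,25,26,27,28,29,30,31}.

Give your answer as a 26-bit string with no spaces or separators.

s1 (pos 1,3,5,7,9,11,13,15,17,19,21,23,25,27,29,31): 0⊕0⊕1⊕0⊕1⊕1⊕0⊕1⊕1⊕1⊕0⊕0⊕1⊕0⊕1⊕0 = 0
s2 (pos 2,3,6,7,10,11,14,15,18,19,22,23,26,27,30,31): 0⊕0⊕1⊕0⊕0⊕1⊕0⊕1⊕0⊕1⊕1⊕0⊕0⊕0⊕0⊕0 = 1
s4 (pos 4,5,6,7,12,13,14,15,20,21,22,23,28,29,30,31): 1⊕1⊕1⊕0⊕0⊕0⊕0⊕1⊕1⊕0⊕1⊕0⊕1⊕1⊕0⊕0 = 0
s8 (pos 8,9,10,11,12,13,14,15,24,25,26,27,28,29,30,31): 1⊕1⊕0⊕1⊕0⊕0⊕0⊕1⊕1⊕1⊕0⊕0⊕1⊕1⊕0⊕0 = 0
s16 (pos 16,17,18,19,20,21,22,23,24,25,26,27,28,29,30,31): 0⊕1⊕0⊕1⊕1⊕0⊕1⊕0⊕1⊕1⊕0⊕0⊕1⊕1⊕0⊕0 = 0
Syndrome s16…s1 = 00010 → error at position 2.
Flip position 2: 0001110110100010101101011001100 → 0101110110100010101101011001100
Read data bits from positions 3,5,6,7,9,10,11,12,13,14,15,17,18,19,20,21,22,23,24,25,26,27,28,29,30,31: 01101010001101101011001100

01101010001101101011001100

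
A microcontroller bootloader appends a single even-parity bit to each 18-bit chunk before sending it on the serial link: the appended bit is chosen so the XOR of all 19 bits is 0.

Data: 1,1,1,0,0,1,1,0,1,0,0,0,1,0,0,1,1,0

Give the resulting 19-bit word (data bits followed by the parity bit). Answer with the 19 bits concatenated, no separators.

XOR of the 18 data bits: 1⊕1⊕1⊕0⊕0⊕1⊕1⊕0⊕1⊕0⊕0⊕0⊕1⊕0⊕0⊕1⊕1⊕0 = 1
Parity bit = 1 (so all 19 bits XOR to 0).

1110011010001001101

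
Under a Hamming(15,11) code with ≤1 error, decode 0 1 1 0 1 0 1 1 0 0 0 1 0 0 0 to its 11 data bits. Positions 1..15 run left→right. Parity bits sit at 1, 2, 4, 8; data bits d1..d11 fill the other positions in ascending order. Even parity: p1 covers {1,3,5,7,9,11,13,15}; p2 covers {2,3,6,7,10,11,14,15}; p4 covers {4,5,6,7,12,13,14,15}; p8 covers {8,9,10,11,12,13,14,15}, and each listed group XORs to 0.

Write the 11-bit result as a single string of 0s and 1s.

s1 (pos 1,3,5,7,9,11,13,15): 0⊕1⊕1⊕1⊕0⊕0⊕0⊕0 = 1
s2 (pos 2,3,6,7,10,11,14,15): 1⊕1⊕0⊕1⊕0⊕0⊕0⊕0 = 1
s4 (pos 4,5,6,7,12,13,14,15): 0⊕1⊕0⊕1⊕1⊕0⊕0⊕0 = 1
s8 (pos 8,9,10,11,12,13,14,15): 1⊕0⊕0⊕0⊕1⊕0⊕0⊕0 = 0
Syndrome s8…s1 = 0111 → error at position 7.
Flip position 7: 011010110001000 → 011010010001000
Read data bits from positions 3,5,6,7,9,10,11,12,13,14,15: 11000001000

11000001000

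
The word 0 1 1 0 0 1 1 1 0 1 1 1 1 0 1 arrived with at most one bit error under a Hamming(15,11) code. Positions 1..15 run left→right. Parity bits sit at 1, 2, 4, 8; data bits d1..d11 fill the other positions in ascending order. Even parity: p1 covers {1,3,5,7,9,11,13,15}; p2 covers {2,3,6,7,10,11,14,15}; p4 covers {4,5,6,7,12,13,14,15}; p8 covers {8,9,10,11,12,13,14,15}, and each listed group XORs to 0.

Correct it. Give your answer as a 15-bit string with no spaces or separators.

s1 (pos 1,3,5,7,9,11,13,15): 0⊕1⊕0⊕1⊕0⊕1⊕1⊕1 = 1
s2 (pos 2,3,6,7,10,11,14,15): 1⊕1⊕1⊕1⊕1⊕1⊕0⊕1 = 1
s4 (pos 4,5,6,7,12,13,14,15): 0⊕0⊕1⊕1⊕1⊕1⊕0⊕1 = 1
s8 (pos 8,9,10,11,12,13,14,15): 1⊕0⊕1⊕1⊕1⊕1⊕0⊕1 = 0
Syndrome s8…s1 = 0111 → error at position 7.
Flip position 7: 011001110111101 → 011001010111101

011001010111101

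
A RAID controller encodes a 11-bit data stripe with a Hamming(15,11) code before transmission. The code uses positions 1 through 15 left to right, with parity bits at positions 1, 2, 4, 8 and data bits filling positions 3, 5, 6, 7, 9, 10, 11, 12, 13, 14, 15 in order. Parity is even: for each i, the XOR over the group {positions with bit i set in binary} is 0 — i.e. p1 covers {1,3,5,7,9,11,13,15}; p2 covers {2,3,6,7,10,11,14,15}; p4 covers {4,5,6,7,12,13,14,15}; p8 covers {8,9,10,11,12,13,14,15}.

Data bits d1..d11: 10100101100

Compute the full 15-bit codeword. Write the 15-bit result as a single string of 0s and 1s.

Place data at non-parity positions: p1 p2 1 p4 0 1 0 p8 0 1 0 1 1 0 0
p1 (pos 1,3,5,7,9,11,13,15): XOR of data positions = 1⊕0⊕0⊕0⊕0⊕1⊕0 = 0
p2 (pos 2,3,6,7,10,11,14,15): XOR of data positions = 1⊕1⊕0⊕1⊕0⊕0⊕0 = 1
p4 (pos 4,5,6,7,12,13,14,15): XOR of data positions = 0⊕1⊕0⊕1⊕1⊕0⊕0 = 1
p8 (pos 8,9,10,11,12,13,14,15): XOR of data positions = 0⊕1⊕0⊕1⊕1⊕0⊕0 = 1
Codeword: 011101010101100

011101010101100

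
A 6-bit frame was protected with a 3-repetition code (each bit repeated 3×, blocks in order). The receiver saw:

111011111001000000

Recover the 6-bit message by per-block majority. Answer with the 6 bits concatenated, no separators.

111000

Block 1 (111): 3 ones → 1
Block 2 (011): 2 ones → 1
Block 3 (111): 3 ones → 1
Block 4 (001): 1 one → 0
Block 5 (000): 0 ones → 0
Block 6 (000): 0 ones → 0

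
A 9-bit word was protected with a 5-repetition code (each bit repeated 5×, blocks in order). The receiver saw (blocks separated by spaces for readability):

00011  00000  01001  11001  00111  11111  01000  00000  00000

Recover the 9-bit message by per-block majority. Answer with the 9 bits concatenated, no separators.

Block 1 (00011): 2 ones → 0
Block 2 (00000): 0 ones → 0
Block 3 (01001): 2 ones → 0
Block 4 (11001): 3 ones → 1
Block 5 (00111): 3 ones → 1
Block 6 (11111): 5 ones → 1
Block 7 (01000): 1 one → 0
Block 8 (00000): 0 ones → 0
Block 9 (00000): 0 ones → 0

000111000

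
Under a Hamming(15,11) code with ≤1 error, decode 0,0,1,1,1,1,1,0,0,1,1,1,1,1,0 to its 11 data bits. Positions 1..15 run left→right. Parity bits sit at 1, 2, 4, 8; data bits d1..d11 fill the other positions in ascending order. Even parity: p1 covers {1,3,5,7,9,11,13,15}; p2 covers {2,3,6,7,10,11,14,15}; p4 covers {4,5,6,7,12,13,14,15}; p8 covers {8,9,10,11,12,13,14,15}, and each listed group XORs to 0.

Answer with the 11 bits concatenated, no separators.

s1 (pos 1,3,5,7,9,11,13,15): 0⊕1⊕1⊕1⊕0⊕1⊕1⊕0 = 1
s2 (pos 2,3,6,7,10,11,14,15): 0⊕1⊕1⊕1⊕1⊕1⊕1⊕0 = 0
s4 (pos 4,5,6,7,12,13,14,15): 1⊕1⊕1⊕1⊕1⊕1⊕1⊕0 = 1
s8 (pos 8,9,10,11,12,13,14,15): 0⊕0⊕1⊕1⊕1⊕1⊕1⊕0 = 1
Syndrome s8…s1 = 1101 → error at position 13.
Flip position 13: 001111100111110 → 001111100111010
Read data bits from positions 3,5,6,7,9,10,11,12,13,14,15: 11110111010

11110111010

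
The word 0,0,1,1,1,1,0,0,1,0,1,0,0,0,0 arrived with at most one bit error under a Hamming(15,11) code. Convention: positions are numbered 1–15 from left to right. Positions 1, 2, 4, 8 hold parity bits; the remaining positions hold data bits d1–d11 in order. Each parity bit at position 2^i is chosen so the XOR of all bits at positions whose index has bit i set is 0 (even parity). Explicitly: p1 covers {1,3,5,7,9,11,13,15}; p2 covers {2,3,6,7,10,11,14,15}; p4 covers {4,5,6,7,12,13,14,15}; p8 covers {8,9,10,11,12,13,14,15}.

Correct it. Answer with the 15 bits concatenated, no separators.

s1 (pos 1,3,5,7,9,11,13,15): 0⊕1⊕1⊕0⊕1⊕1⊕0⊕0 = 0
s2 (pos 2,3,6,7,10,11,14,15): 0⊕1⊕1⊕0⊕0⊕1⊕0⊕0 = 1
s4 (pos 4,5,6,7,12,13,14,15): 1⊕1⊕1⊕0⊕0⊕0⊕0⊕0 = 1
s8 (pos 8,9,10,11,12,13,14,15): 0⊕1⊕0⊕1⊕0⊕0⊕0⊕0 = 0
Syndrome s8…s1 = 0110 → error at position 6.
Flip position 6: 001111001010000 → 001110001010000

001110001010000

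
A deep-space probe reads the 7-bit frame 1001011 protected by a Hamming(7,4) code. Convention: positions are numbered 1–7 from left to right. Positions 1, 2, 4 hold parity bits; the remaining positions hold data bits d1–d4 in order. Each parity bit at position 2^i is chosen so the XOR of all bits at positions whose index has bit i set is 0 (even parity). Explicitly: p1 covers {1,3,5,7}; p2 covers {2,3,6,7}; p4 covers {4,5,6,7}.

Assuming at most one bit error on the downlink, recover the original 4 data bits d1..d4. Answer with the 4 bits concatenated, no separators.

0011

s1 (pos 1,3,5,7): 1⊕0⊕0⊕1 = 0
s2 (pos 2,3,6,7): 0⊕0⊕1⊕1 = 0
s4 (pos 4,5,6,7): 1⊕0⊕1⊕1 = 1
Syndrome s4…s1 = 100 → error at position 4.
Flip position 4: 1001011 → 1000011
Read data bits from positions 3,5,6,7: 0011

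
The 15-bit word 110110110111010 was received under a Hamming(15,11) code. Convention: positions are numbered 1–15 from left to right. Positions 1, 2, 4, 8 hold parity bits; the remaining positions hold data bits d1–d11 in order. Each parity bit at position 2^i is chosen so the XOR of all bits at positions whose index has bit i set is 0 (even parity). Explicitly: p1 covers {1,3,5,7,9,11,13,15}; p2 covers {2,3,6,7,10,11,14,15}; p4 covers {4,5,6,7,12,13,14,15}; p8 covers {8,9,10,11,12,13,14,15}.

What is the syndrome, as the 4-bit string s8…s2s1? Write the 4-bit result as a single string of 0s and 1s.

s1 (pos 1,3,5,7,9,11,13,15): 1⊕0⊕1⊕1⊕0⊕1⊕0⊕0 = 0
s2 (pos 2,3,6,7,10,11,14,15): 1⊕0⊕0⊕1⊕1⊕1⊕1⊕0 = 1
s4 (pos 4,5,6,7,12,13,14,15): 1⊕1⊕0⊕1⊕1⊕0⊕1⊕0 = 1
s8 (pos 8,9,10,11,12,13,14,15): 1⊕0⊕1⊕1⊕1⊕0⊕1⊕0 = 1
Syndrome s8…s1 = 1110 → error at position 14.

1110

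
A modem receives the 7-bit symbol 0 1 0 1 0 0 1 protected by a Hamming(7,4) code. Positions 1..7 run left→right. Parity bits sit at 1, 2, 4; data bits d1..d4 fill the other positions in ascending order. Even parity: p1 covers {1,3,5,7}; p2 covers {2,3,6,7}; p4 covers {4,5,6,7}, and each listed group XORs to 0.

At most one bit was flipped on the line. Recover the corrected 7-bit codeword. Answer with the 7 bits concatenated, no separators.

1101001

s1 (pos 1,3,5,7): 0⊕0⊕0⊕1 = 1
s2 (pos 2,3,6,7): 1⊕0⊕0⊕1 = 0
s4 (pos 4,5,6,7): 1⊕0⊕0⊕1 = 0
Syndrome s4…s1 = 001 → error at position 1.
Flip position 1: 0101001 → 1101001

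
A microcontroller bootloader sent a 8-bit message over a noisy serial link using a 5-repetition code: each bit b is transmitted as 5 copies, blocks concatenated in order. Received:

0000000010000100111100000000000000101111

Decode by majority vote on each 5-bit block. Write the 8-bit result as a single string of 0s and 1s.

Block 1 (00000): 0 ones → 0
Block 2 (00010): 1 one → 0
Block 3 (00010): 1 one → 0
Block 4 (01111): 4 ones → 1
Block 5 (00000): 0 ones → 0
Block 6 (00000): 0 ones → 0
Block 7 (00001): 1 one → 0
Block 8 (01111): 4 ones → 1

00010001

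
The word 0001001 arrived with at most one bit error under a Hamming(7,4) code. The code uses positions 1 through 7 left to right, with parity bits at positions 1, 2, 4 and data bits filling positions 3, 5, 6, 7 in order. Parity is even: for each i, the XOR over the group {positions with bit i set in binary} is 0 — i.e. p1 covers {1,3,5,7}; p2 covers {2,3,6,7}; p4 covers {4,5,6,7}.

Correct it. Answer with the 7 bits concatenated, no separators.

0011001

s1 (pos 1,3,5,7): 0⊕0⊕0⊕1 = 1
s2 (pos 2,3,6,7): 0⊕0⊕0⊕1 = 1
s4 (pos 4,5,6,7): 1⊕0⊕0⊕1 = 0
Syndrome s4…s1 = 011 → error at position 3.
Flip position 3: 0001001 → 0011001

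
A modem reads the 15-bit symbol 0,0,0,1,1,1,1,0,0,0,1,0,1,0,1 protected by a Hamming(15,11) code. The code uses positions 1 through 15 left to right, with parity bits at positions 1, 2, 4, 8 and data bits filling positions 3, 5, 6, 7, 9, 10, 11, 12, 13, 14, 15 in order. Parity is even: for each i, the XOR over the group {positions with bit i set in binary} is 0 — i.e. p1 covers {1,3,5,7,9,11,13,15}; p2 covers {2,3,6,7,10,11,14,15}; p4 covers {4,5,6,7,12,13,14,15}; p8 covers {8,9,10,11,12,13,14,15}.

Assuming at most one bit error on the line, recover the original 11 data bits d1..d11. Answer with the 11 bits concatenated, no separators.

s1 (pos 1,3,5,7,9,11,13,15): 0⊕0⊕1⊕1⊕0⊕1⊕1⊕1 = 1
s2 (pos 2,3,6,7,10,11,14,15): 0⊕0⊕1⊕1⊕0⊕1⊕0⊕1 = 0
s4 (pos 4,5,6,7,12,13,14,15): 1⊕1⊕1⊕1⊕0⊕1⊕0⊕1 = 0
s8 (pos 8,9,10,11,12,13,14,15): 0⊕0⊕0⊕1⊕0⊕1⊕0⊕1 = 1
Syndrome s8…s1 = 1001 → error at position 9.
Flip position 9: 000111100010101 → 000111101010101
Read data bits from positions 3,5,6,7,9,10,11,12,13,14,15: 01111010101

01111010101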